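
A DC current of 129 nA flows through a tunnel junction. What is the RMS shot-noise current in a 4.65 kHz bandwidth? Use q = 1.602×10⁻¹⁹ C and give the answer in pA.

13.9 pA

I_n = √(2qI·B)
2qI·B = 2 × 1.602×10⁻¹⁹ × 1.29×10⁻⁷ × 4.65×10³ = 1.92×10⁻²² A²
I_n = √(1.92×10⁻²²) = 1.39×10⁻¹¹ A = 13.9 pA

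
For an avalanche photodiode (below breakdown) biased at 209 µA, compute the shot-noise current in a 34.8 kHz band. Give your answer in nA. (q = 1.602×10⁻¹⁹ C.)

I_n = √(2qI·B)
2qI·B = 2 × 1.602×10⁻¹⁹ × 2.09×10⁻⁴ × 3.48×10⁴ = 2.33×10⁻¹⁸ A²
I_n = √(2.33×10⁻¹⁸) = 1.53×10⁻⁹ A = 1.53 nA

1.53 nA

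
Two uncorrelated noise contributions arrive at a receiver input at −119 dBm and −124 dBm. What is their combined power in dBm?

−117.8 dBm

Convert to linear, add, convert back:
P₁ = 1.26×10⁻¹⁵ W, P₂ = 3.98×10⁻¹⁶ W
P_tot = 1.66×10⁻¹⁵ W → 10 log₁₀(P_tot / 10⁻³) = −117.8 dBm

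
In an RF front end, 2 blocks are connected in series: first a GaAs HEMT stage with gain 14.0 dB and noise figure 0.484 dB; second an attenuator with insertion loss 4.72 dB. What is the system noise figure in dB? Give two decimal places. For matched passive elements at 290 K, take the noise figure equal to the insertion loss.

0.78 dB

Convert to linear (a loss of L dB is a gain of −L dB): F_i = 10^(NF_i/10), G_i = 10^(G_i,dB/10)
  Stage 1: F_1 = 10^(0.484/10) = 1.118, G_1 = 10^(14.0/10) = 25.12
  Stage 2: F_2 = 10^(4.72/10) = 2.965, G_2 = 10^(−4.72/10) = 0.3373
Friis cascade:
  F = 1.118 + (2.965 − 1)/25.12 = 1.196
NF = 10 log₁₀(1.196) = 0.78 dB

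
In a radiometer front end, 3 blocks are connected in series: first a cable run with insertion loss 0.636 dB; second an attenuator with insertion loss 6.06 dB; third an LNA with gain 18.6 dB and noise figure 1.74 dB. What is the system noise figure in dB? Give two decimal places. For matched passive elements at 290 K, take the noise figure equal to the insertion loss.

8.44 dB

Convert to linear (a loss of L dB is a gain of −L dB): F_i = 10^(NF_i/10), G_i = 10^(G_i,dB/10)
  Stage 1: F_1 = 10^(0.636/10) = 1.158, G_1 = 10^(−0.636/10) = 0.8638
  Stage 2: F_2 = 10^(6.06/10) = 4.036, G_2 = 10^(−6.06/10) = 0.2477
  Stage 3: F_3 = 10^(1.74/10) = 1.493, G_3 = 10^(18.6/10) = 72.44
Friis cascade:
  F = 1.158 + (4.036 − 1)/0.8638 + (1.493 − 1)/0.2140 = 6.976
NF = 10 log₁₀(6.976) = 8.44 dB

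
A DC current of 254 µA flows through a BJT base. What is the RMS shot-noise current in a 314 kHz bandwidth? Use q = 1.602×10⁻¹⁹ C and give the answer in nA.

5.06 nA

I_n = √(2qI·B)
2qI·B = 2 × 1.602×10⁻¹⁹ × 2.54×10⁻⁴ × 3.14×10⁵ = 2.56×10⁻¹⁷ A²
I_n = √(2.56×10⁻¹⁷) = 5.06×10⁻⁹ A = 5.06 nA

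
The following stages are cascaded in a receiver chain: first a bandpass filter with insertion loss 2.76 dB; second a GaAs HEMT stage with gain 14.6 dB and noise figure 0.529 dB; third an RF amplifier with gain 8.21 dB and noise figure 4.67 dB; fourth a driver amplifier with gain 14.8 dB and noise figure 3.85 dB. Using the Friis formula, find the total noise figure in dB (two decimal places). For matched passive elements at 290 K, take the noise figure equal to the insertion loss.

Convert to linear (a loss of L dB is a gain of −L dB): F_i = 10^(NF_i/10), G_i = 10^(G_i,dB/10)
  Stage 1: F_1 = 10^(2.76/10) = 1.888, G_1 = 10^(−2.76/10) = 0.5297
  Stage 2: F_2 = 10^(0.529/10) = 1.130, G_2 = 10^(14.6/10) = 28.84
  Stage 3: F_3 = 10^(4.67/10) = 2.931, G_3 = 10^(8.21/10) = 6.622
  Stage 4: F_4 = 10^(3.85/10) = 2.427, G_4 = 10^(14.8/10) = 30.20
Friis cascade:
  F = 1.888 + (1.130 − 1)/0.5297 + (2.931 − 1)/15.28 + (2.427 − 1)/101.2 = 2.273
NF = 10 log₁₀(2.273) = 3.57 dB

3.57 dB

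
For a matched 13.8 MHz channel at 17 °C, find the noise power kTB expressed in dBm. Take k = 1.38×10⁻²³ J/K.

−102.6 dBm

T = 17 °C + 273.15 = 290.15 K
P_n = kTB = 1.38×10⁻²³ × 290.15 × 1.38×10⁷ = 5.53×10⁻¹⁴ W
In dBm: 10 log₁₀(5.53×10⁻¹⁴ / 10⁻³) = −102.6 dBm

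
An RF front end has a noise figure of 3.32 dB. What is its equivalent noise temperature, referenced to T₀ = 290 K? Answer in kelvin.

F = 10^(3.32/10) = 2.14783
T_e = (F − 1)·T₀ = (2.14783 − 1) × 290 = 333 K

333 K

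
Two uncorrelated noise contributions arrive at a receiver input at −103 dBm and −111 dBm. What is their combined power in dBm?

−102.4 dBm

Convert to linear, add, convert back:
P₁ = 5.01×10⁻¹⁴ W, P₂ = 7.94×10⁻¹⁵ W
P_tot = 5.81×10⁻¹⁴ W → 10 log₁₀(P_tot / 10⁻³) = −102.4 dBm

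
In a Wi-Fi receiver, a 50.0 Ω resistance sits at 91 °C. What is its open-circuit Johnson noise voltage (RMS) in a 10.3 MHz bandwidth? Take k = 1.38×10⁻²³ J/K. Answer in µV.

3.22 µV

T = 91 °C + 273.15 = 364.15 K
V_n = √(4kTRB)
4kTRB = 4 × 1.38×10⁻²³ × 364.15 × 5.00×10¹ × 1.03×10⁷ = 1.04×10⁻¹¹ V²
V_n = √(1.04×10⁻¹¹) = 3.22×10⁻⁶ V = 3.22 µV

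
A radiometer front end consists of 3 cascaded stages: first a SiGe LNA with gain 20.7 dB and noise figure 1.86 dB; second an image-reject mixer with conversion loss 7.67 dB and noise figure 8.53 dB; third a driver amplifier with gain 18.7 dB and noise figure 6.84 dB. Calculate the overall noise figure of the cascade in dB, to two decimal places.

2.50 dB

Convert to linear (a loss of L dB is a gain of −L dB): F_i = 10^(NF_i/10), G_i = 10^(G_i,dB/10)
  Stage 1: F_1 = 10^(1.86/10) = 1.535, G_1 = 10^(20.7/10) = 117.5
  Stage 2: F_2 = 10^(8.53/10) = 7.129, G_2 = 10^(−7.67/10) = 0.1710
  Stage 3: F_3 = 10^(6.84/10) = 4.831, G_3 = 10^(18.7/10) = 74.13
Friis cascade:
  F = 1.535 + (7.129 − 1)/117.5 + (4.831 − 1)/20.09 = 1.777
NF = 10 log₁₀(1.777) = 2.50 dB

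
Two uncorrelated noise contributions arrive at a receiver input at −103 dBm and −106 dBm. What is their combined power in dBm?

−101.2 dBm

Convert to linear, add, convert back:
P₁ = 5.01×10⁻¹⁴ W, P₂ = 2.51×10⁻¹⁴ W
P_tot = 7.52×10⁻¹⁴ W → 10 log₁₀(P_tot / 10⁻³) = −101.2 dBm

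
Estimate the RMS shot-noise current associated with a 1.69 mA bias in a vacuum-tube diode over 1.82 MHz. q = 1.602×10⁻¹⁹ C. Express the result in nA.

31.4 nA

I_n = √(2qI·B)
2qI·B = 2 × 1.602×10⁻¹⁹ × 1.69×10⁻³ × 1.82×10⁶ = 9.85×10⁻¹⁶ A²
I_n = √(9.85×10⁻¹⁶) = 3.14×10⁻⁸ A = 31.4 nA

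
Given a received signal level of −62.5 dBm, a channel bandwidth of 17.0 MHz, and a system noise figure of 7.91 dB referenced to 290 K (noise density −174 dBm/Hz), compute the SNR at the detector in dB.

31.3 dB

Noise floor: N = −174 + 10 log₁₀(B) + NF
10 log₁₀(1.70×10⁷) = 72.3 dB
N = −174 + 72.3 + 7.91 = −93.79 dBm
SNR = P_sig − N = −62.5 − (−93.79) = 31.29 dB → 31.3 dB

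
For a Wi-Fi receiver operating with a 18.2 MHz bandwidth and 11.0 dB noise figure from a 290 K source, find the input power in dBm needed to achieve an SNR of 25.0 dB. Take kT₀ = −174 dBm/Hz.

−65.4 dBm

Sensitivity = −174 + 10 log₁₀(B) + NF + SNR_min
= −174 + 72.6 + 11.0 + 25.0
= −65.4 dBm → −65.4 dBm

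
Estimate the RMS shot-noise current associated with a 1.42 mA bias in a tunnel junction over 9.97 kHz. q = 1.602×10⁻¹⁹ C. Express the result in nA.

2.13 nA

I_n = √(2qI·B)
2qI·B = 2 × 1.602×10⁻¹⁹ × 1.42×10⁻³ × 9.97×10³ = 4.54×10⁻¹⁸ A²
I_n = √(4.54×10⁻¹⁸) = 2.13×10⁻⁹ A = 2.13 nA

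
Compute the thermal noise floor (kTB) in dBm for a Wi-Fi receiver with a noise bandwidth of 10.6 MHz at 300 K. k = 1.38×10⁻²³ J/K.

P_n = kTB = 1.38×10⁻²³ × 300 × 1.06×10⁷ = 4.39×10⁻¹⁴ W
In dBm: 10 log₁₀(4.39×10⁻¹⁴ / 10⁻³) = −103.6 dBm

−103.6 dBm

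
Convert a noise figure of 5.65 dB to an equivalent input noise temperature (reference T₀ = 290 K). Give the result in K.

775 K

F = 10^(5.65/10) = 3.67282
T_e = (F − 1)·T₀ = (3.67282 − 1) × 290 = 775 K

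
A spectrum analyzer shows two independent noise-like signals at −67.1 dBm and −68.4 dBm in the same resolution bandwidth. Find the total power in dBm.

−64.7 dBm

Convert to linear, add, convert back:
P₁ = 1.95×10⁻¹⁰ W, P₂ = 1.45×10⁻¹⁰ W
P_tot = 3.40×10⁻¹⁰ W → 10 log₁₀(P_tot / 10⁻³) = −64.7 dBm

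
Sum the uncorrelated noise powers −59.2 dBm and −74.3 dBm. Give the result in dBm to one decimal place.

Convert to linear, add, convert back:
P₁ = 1.20×10⁻⁹ W, P₂ = 3.72×10⁻¹¹ W
P_tot = 1.24×10⁻⁹ W → 10 log₁₀(P_tot / 10⁻³) = −59.1 dBm

−59.1 dBm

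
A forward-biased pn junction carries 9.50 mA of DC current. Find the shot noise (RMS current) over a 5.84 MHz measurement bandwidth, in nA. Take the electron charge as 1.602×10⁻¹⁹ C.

133 nA

I_n = √(2qI·B)
2qI·B = 2 × 1.602×10⁻¹⁹ × 9.50×10⁻³ × 5.84×10⁶ = 1.78×10⁻¹⁴ A²
I_n = √(1.78×10⁻¹⁴) = 1.33×10⁻⁷ A = 133 nA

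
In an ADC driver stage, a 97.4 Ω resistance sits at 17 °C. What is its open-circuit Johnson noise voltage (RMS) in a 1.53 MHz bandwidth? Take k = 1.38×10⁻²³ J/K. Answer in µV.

1.54 µV

T = 17 °C + 273.15 = 290.15 K
V_n = √(4kTRB)
4kTRB = 4 × 1.38×10⁻²³ × 290.15 × 9.74×10¹ × 1.53×10⁶ = 2.39×10⁻¹² V²
V_n = √(2.39×10⁻¹²) = 1.54×10⁻⁶ V = 1.54 µV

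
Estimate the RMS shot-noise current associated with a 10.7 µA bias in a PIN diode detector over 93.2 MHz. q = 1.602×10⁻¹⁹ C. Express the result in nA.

17.9 nA

I_n = √(2qI·B)
2qI·B = 2 × 1.602×10⁻¹⁹ × 1.07×10⁻⁵ × 9.32×10⁷ = 3.20×10⁻¹⁶ A²
I_n = √(3.20×10⁻¹⁶) = 1.79×10⁻⁸ A = 17.9 nA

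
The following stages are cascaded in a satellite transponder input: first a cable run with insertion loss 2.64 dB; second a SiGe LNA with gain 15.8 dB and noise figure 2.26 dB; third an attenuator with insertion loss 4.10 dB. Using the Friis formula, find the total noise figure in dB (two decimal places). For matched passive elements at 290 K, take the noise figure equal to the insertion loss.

Convert to linear (a loss of L dB is a gain of −L dB): F_i = 10^(NF_i/10), G_i = 10^(G_i,dB/10)
  Stage 1: F_1 = 10^(2.64/10) = 1.837, G_1 = 10^(−2.64/10) = 0.5445
  Stage 2: F_2 = 10^(2.26/10) = 1.683, G_2 = 10^(15.8/10) = 38.02
  Stage 3: F_3 = 10^(4.10/10) = 2.570, G_3 = 10^(−4.10/10) = 0.3890
Friis cascade:
  F = 1.837 + (1.683 − 1)/0.5445 + (2.570 − 1)/20.70 = 3.166
NF = 10 log₁₀(3.166) = 5.01 dB

5.01 dB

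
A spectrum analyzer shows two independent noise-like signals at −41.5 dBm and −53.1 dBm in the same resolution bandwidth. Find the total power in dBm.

Convert to linear, add, convert back:
P₁ = 7.08×10⁻⁸ W, P₂ = 4.90×10⁻⁹ W
P_tot = 7.57×10⁻⁸ W → 10 log₁₀(P_tot / 10⁻³) = −41.2 dBm

−41.2 dBm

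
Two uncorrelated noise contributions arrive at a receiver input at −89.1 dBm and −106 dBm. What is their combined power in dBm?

−89.0 dBm

Convert to linear, add, convert back:
P₁ = 1.23×10⁻¹² W, P₂ = 2.51×10⁻¹⁴ W
P_tot = 1.26×10⁻¹² W → 10 log₁₀(P_tot / 10⁻³) = −89.0 dBm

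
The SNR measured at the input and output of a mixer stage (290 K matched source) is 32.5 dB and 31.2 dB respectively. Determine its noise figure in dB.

1.3 dB

NF (dB) = SNR_in(dB) − SNR_out(dB) when the source is at T₀
NF = 32.5 − 31.2 = 1.3 dB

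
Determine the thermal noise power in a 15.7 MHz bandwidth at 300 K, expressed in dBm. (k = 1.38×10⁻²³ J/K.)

P_n = kTB = 1.38×10⁻²³ × 300 × 1.57×10⁷ = 6.50×10⁻¹⁴ W
In dBm: 10 log₁₀(6.50×10⁻¹⁴ / 10⁻³) = −101.9 dBm

−101.9 dBm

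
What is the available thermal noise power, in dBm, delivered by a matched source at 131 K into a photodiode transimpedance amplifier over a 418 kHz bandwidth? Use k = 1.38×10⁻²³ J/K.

P_n = kTB = 1.38×10⁻²³ × 131 × 4.18×10⁵ = 7.56×10⁻¹⁶ W
In dBm: 10 log₁₀(7.56×10⁻¹⁶ / 10⁻³) = −121.2 dBm

−121.2 dBm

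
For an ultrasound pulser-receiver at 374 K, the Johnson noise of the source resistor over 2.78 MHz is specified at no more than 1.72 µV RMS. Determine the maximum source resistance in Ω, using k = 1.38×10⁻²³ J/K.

51.5 Ω

Johnson–Nyquist: V_n = √(4kTRB) ⇒ R = V_n² / (4kTB)
4kTB = 4 × 1.38×10⁻²³ × 374 × 2.78×10⁶ = 5.74×10⁻¹⁴
R = (1.72×10⁻⁶)² / 5.74×10⁻¹⁴ = 5.15×10¹ Ω = 51.5 Ω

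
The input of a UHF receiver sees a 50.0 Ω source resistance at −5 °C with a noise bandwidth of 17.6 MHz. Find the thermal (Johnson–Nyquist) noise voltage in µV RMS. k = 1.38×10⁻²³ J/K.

3.61 µV

T = −5 °C + 273.15 = 268.15 K
V_n = √(4kTRB)
4kTRB = 4 × 1.38×10⁻²³ × 268.15 × 5.00×10¹ × 1.76×10⁷ = 1.30×10⁻¹¹ V²
V_n = √(1.30×10⁻¹¹) = 3.61×10⁻⁶ V = 3.61 µV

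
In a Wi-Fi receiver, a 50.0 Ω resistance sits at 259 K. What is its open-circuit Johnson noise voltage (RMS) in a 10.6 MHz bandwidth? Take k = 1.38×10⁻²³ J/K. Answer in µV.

V_n = √(4kTRB)
4kTRB = 4 × 1.38×10⁻²³ × 259 × 5.00×10¹ × 1.06×10⁷ = 7.58×10⁻¹² V²
V_n = √(7.58×10⁻¹²) = 2.75×10⁻⁶ V = 2.75 µV

2.75 µV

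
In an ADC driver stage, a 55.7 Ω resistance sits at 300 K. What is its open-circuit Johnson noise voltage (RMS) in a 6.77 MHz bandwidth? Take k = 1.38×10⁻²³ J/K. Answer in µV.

V_n = √(4kTRB)
4kTRB = 4 × 1.38×10⁻²³ × 300 × 5.57×10¹ × 6.77×10⁶ = 6.24×10⁻¹² V²
V_n = √(6.24×10⁻¹²) = 2.50×10⁻⁶ V = 2.50 µV

2.50 µV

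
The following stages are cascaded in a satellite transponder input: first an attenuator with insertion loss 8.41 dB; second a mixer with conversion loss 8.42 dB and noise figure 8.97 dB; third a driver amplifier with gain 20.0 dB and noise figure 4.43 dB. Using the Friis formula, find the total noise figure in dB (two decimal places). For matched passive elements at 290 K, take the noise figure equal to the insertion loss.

21.47 dB

Convert to linear (a loss of L dB is a gain of −L dB): F_i = 10^(NF_i/10), G_i = 10^(G_i,dB/10)
  Stage 1: F_1 = 10^(8.41/10) = 6.934, G_1 = 10^(−8.41/10) = 0.1442
  Stage 2: F_2 = 10^(8.97/10) = 7.889, G_2 = 10^(−8.42/10) = 0.1439
  Stage 3: F_3 = 10^(4.43/10) = 2.773, G_3 = 10^(20.0/10) = 100.0
Friis cascade:
  F = 6.934 + (7.889 − 1)/0.1442 + (2.773 − 1)/0.02075 = 140.2
NF = 10 log₁₀(140.2) = 21.47 dB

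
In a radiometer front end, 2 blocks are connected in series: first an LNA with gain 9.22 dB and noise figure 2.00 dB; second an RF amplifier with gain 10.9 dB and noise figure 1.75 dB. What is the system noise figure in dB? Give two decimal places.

Convert to linear (a loss of L dB is a gain of −L dB): F_i = 10^(NF_i/10), G_i = 10^(G_i,dB/10)
  Stage 1: F_1 = 10^(2.00/10) = 1.585, G_1 = 10^(9.22/10) = 8.356
  Stage 2: F_2 = 10^(1.75/10) = 1.496, G_2 = 10^(10.9/10) = 12.30
Friis cascade:
  F = 1.585 + (1.496 − 1)/8.356 = 1.644
NF = 10 log₁₀(1.644) = 2.16 dB

2.16 dB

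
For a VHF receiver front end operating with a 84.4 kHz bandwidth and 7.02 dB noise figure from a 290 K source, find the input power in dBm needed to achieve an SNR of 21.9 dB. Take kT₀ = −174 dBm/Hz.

−95.8 dBm

Sensitivity = −174 + 10 log₁₀(B) + NF + SNR_min
= −174 + 49.26 + 7.02 + 21.9
= −95.82 dBm → −95.8 dBm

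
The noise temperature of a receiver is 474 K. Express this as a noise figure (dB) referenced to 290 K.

F = 1 + T_e/T₀ = 1 + 474/290 = 2.63448
NF = 10 log₁₀(2.63448) = 4.21 dB

4.21 dB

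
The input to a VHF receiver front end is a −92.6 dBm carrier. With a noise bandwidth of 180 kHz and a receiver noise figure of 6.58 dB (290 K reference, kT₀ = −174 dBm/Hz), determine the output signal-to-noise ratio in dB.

Noise floor: N = −174 + 10 log₁₀(B) + NF
10 log₁₀(1.80×10⁵) = 52.55 dB
N = −174 + 52.55 + 6.58 = −114.87 dBm
SNR = P_sig − N = −92.6 − (−114.87) = 22.27 dB → 22.3 dB

22.3 dB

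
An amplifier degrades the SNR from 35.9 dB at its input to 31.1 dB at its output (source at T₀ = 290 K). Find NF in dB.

4.8 dB

NF (dB) = SNR_in(dB) − SNR_out(dB) when the source is at T₀
NF = 35.9 − 31.1 = 4.8 dB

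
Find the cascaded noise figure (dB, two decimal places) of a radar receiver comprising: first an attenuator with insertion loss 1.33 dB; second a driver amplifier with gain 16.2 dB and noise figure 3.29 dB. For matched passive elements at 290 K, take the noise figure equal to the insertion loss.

4.62 dB

Convert to linear (a loss of L dB is a gain of −L dB): F_i = 10^(NF_i/10), G_i = 10^(G_i,dB/10)
  Stage 1: F_1 = 10^(1.33/10) = 1.358, G_1 = 10^(−1.33/10) = 0.7362
  Stage 2: F_2 = 10^(3.29/10) = 2.133, G_2 = 10^(16.2/10) = 41.69
Friis cascade:
  F = 1.358 + (2.133 − 1)/0.7362 = 2.897
NF = 10 log₁₀(2.897) = 4.62 dB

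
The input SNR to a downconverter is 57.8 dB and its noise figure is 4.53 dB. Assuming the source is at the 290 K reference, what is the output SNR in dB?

53.27 dB

By definition F = SNR_in/SNR_out, so in dB: SNR_out = SNR_in − NF
SNR_out = 57.8 − 4.53 = 53.27 dB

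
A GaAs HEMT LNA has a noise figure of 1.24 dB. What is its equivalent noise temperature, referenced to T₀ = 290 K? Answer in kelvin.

F = 10^(1.24/10) = 1.33045
T_e = (F − 1)·T₀ = (1.33045 − 1) × 290 = 95.8 K

95.8 K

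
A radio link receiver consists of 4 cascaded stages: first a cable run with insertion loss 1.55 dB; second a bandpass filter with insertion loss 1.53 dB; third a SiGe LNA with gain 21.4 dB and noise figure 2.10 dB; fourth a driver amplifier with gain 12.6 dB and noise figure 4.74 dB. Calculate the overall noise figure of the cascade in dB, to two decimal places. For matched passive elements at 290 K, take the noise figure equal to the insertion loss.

Convert to linear (a loss of L dB is a gain of −L dB): F_i = 10^(NF_i/10), G_i = 10^(G_i,dB/10)
  Stage 1: F_1 = 10^(1.55/10) = 1.429, G_1 = 10^(−1.55/10) = 0.6998
  Stage 2: F_2 = 10^(1.53/10) = 1.422, G_2 = 10^(−1.53/10) = 0.7031
  Stage 3: F_3 = 10^(2.10/10) = 1.622, G_3 = 10^(21.4/10) = 138.0
  Stage 4: F_4 = 10^(4.74/10) = 2.979, G_4 = 10^(12.6/10) = 18.20
Friis cascade:
  F = 1.429 + (1.422 − 1)/0.6998 + (1.622 − 1)/0.4920 + (2.979 − 1)/67.92 = 3.325
NF = 10 log₁₀(3.325) = 5.22 dB

5.22 dB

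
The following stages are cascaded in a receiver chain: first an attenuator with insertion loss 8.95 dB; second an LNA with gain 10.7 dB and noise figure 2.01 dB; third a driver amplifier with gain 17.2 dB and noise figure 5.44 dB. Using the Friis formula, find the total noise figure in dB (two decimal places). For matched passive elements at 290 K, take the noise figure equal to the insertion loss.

Convert to linear (a loss of L dB is a gain of −L dB): F_i = 10^(NF_i/10), G_i = 10^(G_i,dB/10)
  Stage 1: F_1 = 10^(8.95/10) = 7.852, G_1 = 10^(−8.95/10) = 0.1274
  Stage 2: F_2 = 10^(2.01/10) = 1.589, G_2 = 10^(10.7/10) = 11.75
  Stage 3: F_3 = 10^(5.44/10) = 3.499, G_3 = 10^(17.2/10) = 52.48
Friis cascade:
  F = 7.852 + (1.589 − 1)/0.1274 + (3.499 − 1)/1.496 = 14.14
NF = 10 log₁₀(14.14) = 11.51 dB

11.51 dB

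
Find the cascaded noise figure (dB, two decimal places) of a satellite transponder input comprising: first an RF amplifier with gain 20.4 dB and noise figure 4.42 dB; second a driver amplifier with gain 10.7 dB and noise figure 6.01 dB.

4.46 dB

Convert to linear (a loss of L dB is a gain of −L dB): F_i = 10^(NF_i/10), G_i = 10^(G_i,dB/10)
  Stage 1: F_1 = 10^(4.42/10) = 2.767, G_1 = 10^(20.4/10) = 109.6
  Stage 2: F_2 = 10^(6.01/10) = 3.990, G_2 = 10^(10.7/10) = 11.75
Friis cascade:
  F = 2.767 + (3.990 − 1)/109.6 = 2.794
NF = 10 log₁₀(2.794) = 4.46 dB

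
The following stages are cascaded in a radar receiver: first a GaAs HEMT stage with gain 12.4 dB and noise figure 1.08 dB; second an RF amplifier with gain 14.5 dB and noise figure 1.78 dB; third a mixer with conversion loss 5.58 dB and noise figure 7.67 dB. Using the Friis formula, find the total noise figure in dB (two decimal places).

Convert to linear (a loss of L dB is a gain of −L dB): F_i = 10^(NF_i/10), G_i = 10^(G_i,dB/10)
  Stage 1: F_1 = 10^(1.08/10) = 1.282, G_1 = 10^(12.4/10) = 17.38
  Stage 2: F_2 = 10^(1.78/10) = 1.507, G_2 = 10^(14.5/10) = 28.18
  Stage 3: F_3 = 10^(7.67/10) = 5.848, G_3 = 10^(−5.58/10) = 0.2767
Friis cascade:
  F = 1.282 + (1.507 − 1)/17.38 + (5.848 − 1)/489.8 = 1.321
NF = 10 log₁₀(1.321) = 1.21 dB

1.21 dB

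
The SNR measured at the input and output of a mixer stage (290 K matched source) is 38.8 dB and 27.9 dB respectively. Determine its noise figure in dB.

NF (dB) = SNR_in(dB) − SNR_out(dB) when the source is at T₀
NF = 38.8 − 27.9 = 10.9 dB

10.9 dB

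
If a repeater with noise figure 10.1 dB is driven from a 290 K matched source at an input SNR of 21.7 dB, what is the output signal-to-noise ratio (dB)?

By definition F = SNR_in/SNR_out, so in dB: SNR_out = SNR_in − NF
SNR_out = 21.7 − 10.1 = 11.6 dB

11.6 dB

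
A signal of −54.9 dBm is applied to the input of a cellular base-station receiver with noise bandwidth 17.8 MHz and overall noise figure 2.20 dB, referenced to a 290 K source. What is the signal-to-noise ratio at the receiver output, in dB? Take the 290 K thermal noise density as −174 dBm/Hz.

44.4 dB

Noise floor: N = −174 + 10 log₁₀(B) + NF
10 log₁₀(1.78×10⁷) = 72.5 dB
N = −174 + 72.5 + 2.20 = −99.30 dBm
SNR = P_sig − N = −54.9 − (−99.30) = 44.40 dB → 44.4 dB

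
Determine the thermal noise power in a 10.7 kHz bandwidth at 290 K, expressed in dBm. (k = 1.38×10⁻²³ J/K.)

−133.7 dBm

P_n = kTB = 1.38×10⁻²³ × 290 × 1.07×10⁴ = 4.28×10⁻¹⁷ W
In dBm: 10 log₁₀(4.28×10⁻¹⁷ / 10⁻³) = −133.7 dBm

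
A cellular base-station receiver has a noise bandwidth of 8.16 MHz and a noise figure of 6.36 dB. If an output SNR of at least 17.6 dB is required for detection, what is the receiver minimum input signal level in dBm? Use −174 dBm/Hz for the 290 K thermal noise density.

Sensitivity = −174 + 10 log₁₀(B) + NF + SNR_min
= −174 + 69.12 + 6.36 + 17.6
= −80.92 dBm → −80.9 dBm

−80.9 dBm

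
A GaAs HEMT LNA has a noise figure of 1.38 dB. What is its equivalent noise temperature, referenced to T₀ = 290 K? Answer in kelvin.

108 K

F = 10^(1.38/10) = 1.37404
T_e = (F − 1)·T₀ = (1.37404 − 1) × 290 = 108 K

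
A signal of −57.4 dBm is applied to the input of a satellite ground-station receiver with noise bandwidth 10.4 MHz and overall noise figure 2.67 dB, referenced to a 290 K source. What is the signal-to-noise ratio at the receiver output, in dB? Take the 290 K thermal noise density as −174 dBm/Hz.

43.8 dB

Noise floor: N = −174 + 10 log₁₀(B) + NF
10 log₁₀(1.04×10⁷) = 70.17 dB
N = −174 + 70.17 + 2.67 = −101.16 dBm
SNR = P_sig − N = −57.4 − (−101.16) = 43.76 dB → 43.8 dB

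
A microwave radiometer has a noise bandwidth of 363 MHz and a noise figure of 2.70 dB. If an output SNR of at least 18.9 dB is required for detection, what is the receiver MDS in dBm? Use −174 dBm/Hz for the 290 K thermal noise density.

Sensitivity = −174 + 10 log₁₀(B) + NF + SNR_min
= −174 + 85.6 + 2.70 + 18.9
= −66.80 dBm → −66.8 dBm

−66.8 dBm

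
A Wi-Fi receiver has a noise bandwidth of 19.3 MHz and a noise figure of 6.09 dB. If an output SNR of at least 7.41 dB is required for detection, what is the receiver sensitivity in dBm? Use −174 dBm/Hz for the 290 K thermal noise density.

−87.6 dBm

Sensitivity = −174 + 10 log₁₀(B) + NF + SNR_min
= −174 + 72.86 + 6.09 + 7.41
= −87.64 dBm → −87.6 dBm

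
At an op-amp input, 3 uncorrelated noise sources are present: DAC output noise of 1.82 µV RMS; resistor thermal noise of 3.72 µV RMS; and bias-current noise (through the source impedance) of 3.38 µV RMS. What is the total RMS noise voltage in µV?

Uncorrelated sources add in power (mean-square): V_tot = √(ΣV_i²)
V_tot = √[(1.82×10⁻⁶)² + (3.72×10⁻⁶)² + (3.38×10⁻⁶)²] = 5.35×10⁻⁶ V = 5.35 µV

5.35 µV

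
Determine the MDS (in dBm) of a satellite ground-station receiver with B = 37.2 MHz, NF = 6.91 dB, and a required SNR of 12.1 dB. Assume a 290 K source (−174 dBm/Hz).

Sensitivity = −174 + 10 log₁₀(B) + NF + SNR_min
= −174 + 75.71 + 6.91 + 12.1
= −79.28 dBm → −79.3 dBm

−79.3 dBm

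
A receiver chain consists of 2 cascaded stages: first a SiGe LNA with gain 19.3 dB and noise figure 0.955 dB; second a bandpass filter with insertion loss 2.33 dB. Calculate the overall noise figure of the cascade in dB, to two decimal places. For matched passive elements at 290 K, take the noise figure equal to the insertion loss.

Convert to linear (a loss of L dB is a gain of −L dB): F_i = 10^(NF_i/10), G_i = 10^(G_i,dB/10)
  Stage 1: F_1 = 10^(0.955/10) = 1.246, G_1 = 10^(19.3/10) = 85.11
  Stage 2: F_2 = 10^(2.33/10) = 1.710, G_2 = 10^(−2.33/10) = 0.5848
Friis cascade:
  F = 1.246 + (1.710 − 1)/85.11 = 1.254
NF = 10 log₁₀(1.254) = 0.98 dB

0.98 dB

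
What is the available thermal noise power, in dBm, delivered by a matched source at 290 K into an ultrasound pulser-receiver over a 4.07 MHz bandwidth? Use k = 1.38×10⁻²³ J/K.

P_n = kTB = 1.38×10⁻²³ × 290 × 4.07×10⁶ = 1.63×10⁻¹⁴ W
In dBm: 10 log₁₀(1.63×10⁻¹⁴ / 10⁻³) = −107.9 dBm

−107.9 dBm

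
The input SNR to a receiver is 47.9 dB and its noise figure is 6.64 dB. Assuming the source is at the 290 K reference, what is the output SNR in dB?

By definition F = SNR_in/SNR_out, so in dB: SNR_out = SNR_in − NF
SNR_out = 47.9 − 6.64 = 41.26 dB

41.26 dB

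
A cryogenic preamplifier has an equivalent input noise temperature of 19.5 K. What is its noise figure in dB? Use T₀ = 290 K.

0.283 dB

F = 1 + T_e/T₀ = 1 + 19.5/290 = 1.06724
NF = 10 log₁₀(1.06724) = 0.283 dB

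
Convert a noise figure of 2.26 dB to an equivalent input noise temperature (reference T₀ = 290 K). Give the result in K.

198 K

F = 10^(2.26/10) = 1.68267
T_e = (F − 1)·T₀ = (1.68267 − 1) × 290 = 198 K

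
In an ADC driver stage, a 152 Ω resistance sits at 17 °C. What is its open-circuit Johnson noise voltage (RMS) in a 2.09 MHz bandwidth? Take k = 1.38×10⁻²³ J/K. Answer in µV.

2.26 µV

T = 17 °C + 273.15 = 290.15 K
V_n = √(4kTRB)
4kTRB = 4 × 1.38×10⁻²³ × 290.15 × 1.52×10² × 2.09×10⁶ = 5.09×10⁻¹² V²
V_n = √(5.09×10⁻¹²) = 2.26×10⁻⁶ V = 2.26 µV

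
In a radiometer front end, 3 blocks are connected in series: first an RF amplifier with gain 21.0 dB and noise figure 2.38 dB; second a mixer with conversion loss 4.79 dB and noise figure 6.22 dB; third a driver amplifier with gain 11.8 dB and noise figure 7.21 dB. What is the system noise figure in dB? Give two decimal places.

Convert to linear (a loss of L dB is a gain of −L dB): F_i = 10^(NF_i/10), G_i = 10^(G_i,dB/10)
  Stage 1: F_1 = 10^(2.38/10) = 1.730, G_1 = 10^(21.0/10) = 125.9
  Stage 2: F_2 = 10^(6.22/10) = 4.188, G_2 = 10^(−4.79/10) = 0.3319
  Stage 3: F_3 = 10^(7.21/10) = 5.260, G_3 = 10^(11.8/10) = 15.14
Friis cascade:
  F = 1.730 + (4.188 − 1)/125.9 + (5.260 − 1)/41.78 = 1.857
NF = 10 log₁₀(1.857) = 2.69 dB

2.69 dB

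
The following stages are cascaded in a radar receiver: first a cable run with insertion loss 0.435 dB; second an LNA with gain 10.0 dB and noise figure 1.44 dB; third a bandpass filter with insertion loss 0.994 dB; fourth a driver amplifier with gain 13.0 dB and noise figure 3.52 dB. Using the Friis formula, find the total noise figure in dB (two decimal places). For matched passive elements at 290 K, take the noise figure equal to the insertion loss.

2.41 dB

Convert to linear (a loss of L dB is a gain of −L dB): F_i = 10^(NF_i/10), G_i = 10^(G_i,dB/10)
  Stage 1: F_1 = 10^(0.435/10) = 1.105, G_1 = 10^(−0.435/10) = 0.9047
  Stage 2: F_2 = 10^(1.44/10) = 1.393, G_2 = 10^(10.0/10) = 10.00
  Stage 3: F_3 = 10^(0.994/10) = 1.257, G_3 = 10^(−0.994/10) = 0.7954
  Stage 4: F_4 = 10^(3.52/10) = 2.249, G_4 = 10^(13.0/10) = 19.95
Friis cascade:
  F = 1.105 + (1.393 − 1)/0.9047 + (1.257 − 1)/9.047 + (2.249 − 1)/7.196 = 1.742
NF = 10 log₁₀(1.742) = 2.41 dB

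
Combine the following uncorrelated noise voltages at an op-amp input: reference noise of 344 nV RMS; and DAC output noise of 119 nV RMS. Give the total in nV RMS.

Uncorrelated sources add in power (mean-square): V_tot = √(ΣV_i²)
V_tot = √[(3.44×10⁻⁷)² + (1.19×10⁻⁷)²] = 3.64×10⁻⁷ V = 364 nV

364 nV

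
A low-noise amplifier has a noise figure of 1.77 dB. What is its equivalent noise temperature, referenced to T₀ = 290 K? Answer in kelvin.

F = 10^(1.77/10) = 1.50314
T_e = (F − 1)·T₀ = (1.50314 − 1) × 290 = 146 K

146 K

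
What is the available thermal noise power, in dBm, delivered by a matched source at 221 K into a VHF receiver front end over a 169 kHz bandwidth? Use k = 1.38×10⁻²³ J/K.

P_n = kTB = 1.38×10⁻²³ × 221 × 1.69×10⁵ = 5.15×10⁻¹⁶ W
In dBm: 10 log₁₀(5.15×10⁻¹⁶ / 10⁻³) = −122.9 dBm

−122.9 dBm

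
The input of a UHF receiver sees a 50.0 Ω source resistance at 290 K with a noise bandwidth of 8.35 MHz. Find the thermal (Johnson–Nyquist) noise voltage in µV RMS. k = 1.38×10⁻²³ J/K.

2.59 µV

V_n = √(4kTRB)
4kTRB = 4 × 1.38×10⁻²³ × 290 × 5.00×10¹ × 8.35×10⁶ = 6.68×10⁻¹² V²
V_n = √(6.68×10⁻¹²) = 2.59×10⁻⁶ V = 2.59 µV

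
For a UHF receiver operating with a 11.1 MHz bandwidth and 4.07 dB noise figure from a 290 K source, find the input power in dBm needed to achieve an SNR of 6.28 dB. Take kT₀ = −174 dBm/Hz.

Sensitivity = −174 + 10 log₁₀(B) + NF + SNR_min
= −174 + 70.45 + 4.07 + 6.28
= −93.20 dBm → −93.2 dBm

−93.2 dBm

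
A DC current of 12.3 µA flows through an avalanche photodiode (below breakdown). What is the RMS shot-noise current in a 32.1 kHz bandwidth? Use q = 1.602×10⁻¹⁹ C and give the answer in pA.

I_n = √(2qI·B)
2qI·B = 2 × 1.602×10⁻¹⁹ × 1.23×10⁻⁵ × 3.21×10⁴ = 1.27×10⁻¹⁹ A²
I_n = √(1.27×10⁻¹⁹) = 3.56×10⁻¹⁰ A = 356 pA

356 pA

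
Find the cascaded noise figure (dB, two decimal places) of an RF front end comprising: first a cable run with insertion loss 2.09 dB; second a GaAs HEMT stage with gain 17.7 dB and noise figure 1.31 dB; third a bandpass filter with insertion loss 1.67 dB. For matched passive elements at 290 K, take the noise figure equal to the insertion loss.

Convert to linear (a loss of L dB is a gain of −L dB): F_i = 10^(NF_i/10), G_i = 10^(G_i,dB/10)
  Stage 1: F_1 = 10^(2.09/10) = 1.618, G_1 = 10^(−2.09/10) = 0.6180
  Stage 2: F_2 = 10^(1.31/10) = 1.352, G_2 = 10^(17.7/10) = 58.88
  Stage 3: F_3 = 10^(1.67/10) = 1.469, G_3 = 10^(−1.67/10) = 0.6808
Friis cascade:
  F = 1.618 + (1.352 − 1)/0.6180 + (1.469 − 1)/36.39 = 2.201
NF = 10 log₁₀(2.201) = 3.43 dB

3.43 dB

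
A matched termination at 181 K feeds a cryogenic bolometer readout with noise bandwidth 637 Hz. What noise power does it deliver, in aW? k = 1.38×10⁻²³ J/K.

1.59 aW

P_n = kTB = 1.38×10⁻²³ × 181 × 6.37×10² = 1.59×10⁻¹⁸ W = 1.59 aW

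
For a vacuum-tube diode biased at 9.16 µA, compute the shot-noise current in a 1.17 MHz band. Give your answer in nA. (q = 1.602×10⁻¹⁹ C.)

1.85 nA

I_n = √(2qI·B)
2qI·B = 2 × 1.602×10⁻¹⁹ × 9.16×10⁻⁶ × 1.17×10⁶ = 3.43×10⁻¹⁸ A²
I_n = √(3.43×10⁻¹⁸) = 1.85×10⁻⁹ A = 1.85 nA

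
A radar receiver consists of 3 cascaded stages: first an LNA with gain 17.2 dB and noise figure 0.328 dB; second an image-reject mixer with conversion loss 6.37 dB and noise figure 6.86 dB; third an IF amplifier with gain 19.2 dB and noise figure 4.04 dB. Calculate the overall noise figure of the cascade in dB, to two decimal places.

1.07 dB

Convert to linear (a loss of L dB is a gain of −L dB): F_i = 10^(NF_i/10), G_i = 10^(G_i,dB/10)
  Stage 1: F_1 = 10^(0.328/10) = 1.078, G_1 = 10^(17.2/10) = 52.48
  Stage 2: F_2 = 10^(6.86/10) = 4.853, G_2 = 10^(−6.37/10) = 0.2307
  Stage 3: F_3 = 10^(4.04/10) = 2.535, G_3 = 10^(19.2/10) = 83.18
Friis cascade:
  F = 1.078 + (4.853 − 1)/52.48 + (2.535 − 1)/12.11 = 1.279
NF = 10 log₁₀(1.279) = 1.07 dB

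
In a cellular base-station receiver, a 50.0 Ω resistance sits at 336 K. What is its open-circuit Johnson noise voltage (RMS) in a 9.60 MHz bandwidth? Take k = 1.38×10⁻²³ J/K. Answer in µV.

2.98 µV

V_n = √(4kTRB)
4kTRB = 4 × 1.38×10⁻²³ × 336 × 5.00×10¹ × 9.60×10⁶ = 8.90×10⁻¹² V²
V_n = √(8.90×10⁻¹²) = 2.98×10⁻⁶ V = 2.98 µV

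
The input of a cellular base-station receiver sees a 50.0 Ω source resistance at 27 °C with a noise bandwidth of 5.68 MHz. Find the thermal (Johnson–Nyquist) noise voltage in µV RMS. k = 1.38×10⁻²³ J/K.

2.17 µV

T = 27 °C + 273.15 = 300.15 K
V_n = √(4kTRB)
4kTRB = 4 × 1.38×10⁻²³ × 300.15 × 5.00×10¹ × 5.68×10⁶ = 4.71×10⁻¹² V²
V_n = √(4.71×10⁻¹²) = 2.17×10⁻⁶ V = 2.17 µV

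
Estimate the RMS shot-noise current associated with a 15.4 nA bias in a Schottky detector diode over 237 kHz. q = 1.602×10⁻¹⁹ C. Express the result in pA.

I_n = √(2qI·B)
2qI·B = 2 × 1.602×10⁻¹⁹ × 1.54×10⁻⁸ × 2.37×10⁵ = 1.17×10⁻²¹ A²
I_n = √(1.17×10⁻²¹) = 3.42×10⁻¹¹ A = 34.2 pA

34.2 pA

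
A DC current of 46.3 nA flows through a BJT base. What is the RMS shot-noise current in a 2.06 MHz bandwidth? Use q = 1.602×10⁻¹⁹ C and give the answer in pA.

I_n = √(2qI·B)
2qI·B = 2 × 1.602×10⁻¹⁹ × 4.63×10⁻⁸ × 2.06×10⁶ = 3.06×10⁻²⁰ A²
I_n = √(3.06×10⁻²⁰) = 1.75×10⁻¹⁰ A = 175 pA

175 pA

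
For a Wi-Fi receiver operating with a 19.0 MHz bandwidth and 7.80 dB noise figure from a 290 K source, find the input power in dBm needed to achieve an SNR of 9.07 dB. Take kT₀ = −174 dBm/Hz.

−84.3 dBm

Sensitivity = −174 + 10 log₁₀(B) + NF + SNR_min
= −174 + 72.79 + 7.80 + 9.07
= −84.34 dBm → −84.3 dBm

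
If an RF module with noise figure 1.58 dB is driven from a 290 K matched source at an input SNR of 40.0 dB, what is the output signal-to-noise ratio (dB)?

By definition F = SNR_in/SNR_out, so in dB: SNR_out = SNR_in − NF
SNR_out = 40.0 − 1.58 = 38.42 dB

38.42 dB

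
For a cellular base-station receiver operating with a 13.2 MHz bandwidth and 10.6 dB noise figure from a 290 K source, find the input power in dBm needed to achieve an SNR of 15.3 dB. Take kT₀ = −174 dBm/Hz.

Sensitivity = −174 + 10 log₁₀(B) + NF + SNR_min
= −174 + 71.21 + 10.6 + 15.3
= −76.89 dBm → −76.9 dBm

−76.9 dBm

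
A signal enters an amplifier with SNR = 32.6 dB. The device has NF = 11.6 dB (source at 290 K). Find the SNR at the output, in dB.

By definition F = SNR_in/SNR_out, so in dB: SNR_out = SNR_in − NF
SNR_out = 32.6 − 11.6 = 21.0 dB

21.0 dB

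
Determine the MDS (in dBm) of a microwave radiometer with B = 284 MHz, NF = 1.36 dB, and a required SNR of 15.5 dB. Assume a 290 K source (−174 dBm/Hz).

Sensitivity = −174 + 10 log₁₀(B) + NF + SNR_min
= −174 + 84.53 + 1.36 + 15.5
= −72.61 dBm → −72.6 dBm

−72.6 dBm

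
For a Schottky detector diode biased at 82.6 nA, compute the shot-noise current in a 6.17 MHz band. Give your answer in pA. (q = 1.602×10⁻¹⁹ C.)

I_n = √(2qI·B)
2qI·B = 2 × 1.602×10⁻¹⁹ × 8.26×10⁻⁸ × 6.17×10⁶ = 1.63×10⁻¹⁹ A²
I_n = √(1.63×10⁻¹⁹) = 4.04×10⁻¹⁰ A = 404 pA

404 pA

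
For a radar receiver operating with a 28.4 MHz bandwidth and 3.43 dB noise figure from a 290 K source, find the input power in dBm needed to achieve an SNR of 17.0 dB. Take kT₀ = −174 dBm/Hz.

Sensitivity = −174 + 10 log₁₀(B) + NF + SNR_min
= −174 + 74.53 + 3.43 + 17.0
= −79.04 dBm → −79.0 dBm

−79.0 dBm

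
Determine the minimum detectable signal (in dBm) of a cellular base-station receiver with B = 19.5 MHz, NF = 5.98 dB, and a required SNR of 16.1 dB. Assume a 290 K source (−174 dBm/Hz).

−79.0 dBm

Sensitivity = −174 + 10 log₁₀(B) + NF + SNR_min
= −174 + 72.9 + 5.98 + 16.1
= −79.02 dBm → −79.0 dBm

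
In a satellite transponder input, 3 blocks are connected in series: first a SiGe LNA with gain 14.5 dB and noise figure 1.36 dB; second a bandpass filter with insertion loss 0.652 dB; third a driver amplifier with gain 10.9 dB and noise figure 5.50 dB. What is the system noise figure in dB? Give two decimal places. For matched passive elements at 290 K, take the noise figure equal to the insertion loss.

Convert to linear (a loss of L dB is a gain of −L dB): F_i = 10^(NF_i/10), G_i = 10^(G_i,dB/10)
  Stage 1: F_1 = 10^(1.36/10) = 1.368, G_1 = 10^(14.5/10) = 28.18
  Stage 2: F_2 = 10^(0.652/10) = 1.162, G_2 = 10^(−0.652/10) = 0.8606
  Stage 3: F_3 = 10^(5.50/10) = 3.548, G_3 = 10^(10.9/10) = 12.30
Friis cascade:
  F = 1.368 + (1.162 − 1)/28.18 + (3.548 − 1)/24.25 = 1.479
NF = 10 log₁₀(1.479) = 1.70 dB

1.70 dB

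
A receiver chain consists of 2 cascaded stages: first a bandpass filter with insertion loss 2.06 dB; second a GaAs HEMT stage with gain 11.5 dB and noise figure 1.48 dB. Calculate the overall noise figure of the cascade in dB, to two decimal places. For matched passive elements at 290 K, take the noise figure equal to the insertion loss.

Convert to linear (a loss of L dB is a gain of −L dB): F_i = 10^(NF_i/10), G_i = 10^(G_i,dB/10)
  Stage 1: F_1 = 10^(2.06/10) = 1.607, G_1 = 10^(−2.06/10) = 0.6223
  Stage 2: F_2 = 10^(1.48/10) = 1.406, G_2 = 10^(11.5/10) = 14.13
Friis cascade:
  F = 1.607 + (1.406 − 1)/0.6223 = 2.259
NF = 10 log₁₀(2.259) = 3.54 dB

3.54 dB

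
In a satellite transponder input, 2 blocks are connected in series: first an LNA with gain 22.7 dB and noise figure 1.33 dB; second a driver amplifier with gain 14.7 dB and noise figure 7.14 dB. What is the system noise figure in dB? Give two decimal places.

1.40 dB

Convert to linear (a loss of L dB is a gain of −L dB): F_i = 10^(NF_i/10), G_i = 10^(G_i,dB/10)
  Stage 1: F_1 = 10^(1.33/10) = 1.358, G_1 = 10^(22.7/10) = 186.2
  Stage 2: F_2 = 10^(7.14/10) = 5.176, G_2 = 10^(14.7/10) = 29.51
Friis cascade:
  F = 1.358 + (5.176 − 1)/186.2 = 1.381
NF = 10 log₁₀(1.381) = 1.40 dB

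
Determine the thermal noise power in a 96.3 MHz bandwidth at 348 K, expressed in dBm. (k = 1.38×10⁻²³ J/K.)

−93.3 dBm

P_n = kTB = 1.38×10⁻²³ × 348 × 9.63×10⁷ = 4.62×10⁻¹³ W
In dBm: 10 log₁₀(4.62×10⁻¹³ / 10⁻³) = −93.3 dBm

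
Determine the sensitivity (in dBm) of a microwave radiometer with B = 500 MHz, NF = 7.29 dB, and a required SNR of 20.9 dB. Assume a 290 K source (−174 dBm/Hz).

−58.8 dBm

Sensitivity = −174 + 10 log₁₀(B) + NF + SNR_min
= −174 + 86.99 + 7.29 + 20.9
= −58.82 dBm → −58.8 dBm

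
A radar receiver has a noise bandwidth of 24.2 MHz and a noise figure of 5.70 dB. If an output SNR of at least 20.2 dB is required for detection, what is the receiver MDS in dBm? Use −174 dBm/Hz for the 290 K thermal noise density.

−74.3 dBm

Sensitivity = −174 + 10 log₁₀(B) + NF + SNR_min
= −174 + 73.84 + 5.70 + 20.2
= −74.26 dBm → −74.3 dBm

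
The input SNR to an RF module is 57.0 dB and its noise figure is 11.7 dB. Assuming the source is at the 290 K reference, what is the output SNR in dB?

45.3 dB

By definition F = SNR_in/SNR_out, so in dB: SNR_out = SNR_in − NF
SNR_out = 57.0 − 11.7 = 45.3 dB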